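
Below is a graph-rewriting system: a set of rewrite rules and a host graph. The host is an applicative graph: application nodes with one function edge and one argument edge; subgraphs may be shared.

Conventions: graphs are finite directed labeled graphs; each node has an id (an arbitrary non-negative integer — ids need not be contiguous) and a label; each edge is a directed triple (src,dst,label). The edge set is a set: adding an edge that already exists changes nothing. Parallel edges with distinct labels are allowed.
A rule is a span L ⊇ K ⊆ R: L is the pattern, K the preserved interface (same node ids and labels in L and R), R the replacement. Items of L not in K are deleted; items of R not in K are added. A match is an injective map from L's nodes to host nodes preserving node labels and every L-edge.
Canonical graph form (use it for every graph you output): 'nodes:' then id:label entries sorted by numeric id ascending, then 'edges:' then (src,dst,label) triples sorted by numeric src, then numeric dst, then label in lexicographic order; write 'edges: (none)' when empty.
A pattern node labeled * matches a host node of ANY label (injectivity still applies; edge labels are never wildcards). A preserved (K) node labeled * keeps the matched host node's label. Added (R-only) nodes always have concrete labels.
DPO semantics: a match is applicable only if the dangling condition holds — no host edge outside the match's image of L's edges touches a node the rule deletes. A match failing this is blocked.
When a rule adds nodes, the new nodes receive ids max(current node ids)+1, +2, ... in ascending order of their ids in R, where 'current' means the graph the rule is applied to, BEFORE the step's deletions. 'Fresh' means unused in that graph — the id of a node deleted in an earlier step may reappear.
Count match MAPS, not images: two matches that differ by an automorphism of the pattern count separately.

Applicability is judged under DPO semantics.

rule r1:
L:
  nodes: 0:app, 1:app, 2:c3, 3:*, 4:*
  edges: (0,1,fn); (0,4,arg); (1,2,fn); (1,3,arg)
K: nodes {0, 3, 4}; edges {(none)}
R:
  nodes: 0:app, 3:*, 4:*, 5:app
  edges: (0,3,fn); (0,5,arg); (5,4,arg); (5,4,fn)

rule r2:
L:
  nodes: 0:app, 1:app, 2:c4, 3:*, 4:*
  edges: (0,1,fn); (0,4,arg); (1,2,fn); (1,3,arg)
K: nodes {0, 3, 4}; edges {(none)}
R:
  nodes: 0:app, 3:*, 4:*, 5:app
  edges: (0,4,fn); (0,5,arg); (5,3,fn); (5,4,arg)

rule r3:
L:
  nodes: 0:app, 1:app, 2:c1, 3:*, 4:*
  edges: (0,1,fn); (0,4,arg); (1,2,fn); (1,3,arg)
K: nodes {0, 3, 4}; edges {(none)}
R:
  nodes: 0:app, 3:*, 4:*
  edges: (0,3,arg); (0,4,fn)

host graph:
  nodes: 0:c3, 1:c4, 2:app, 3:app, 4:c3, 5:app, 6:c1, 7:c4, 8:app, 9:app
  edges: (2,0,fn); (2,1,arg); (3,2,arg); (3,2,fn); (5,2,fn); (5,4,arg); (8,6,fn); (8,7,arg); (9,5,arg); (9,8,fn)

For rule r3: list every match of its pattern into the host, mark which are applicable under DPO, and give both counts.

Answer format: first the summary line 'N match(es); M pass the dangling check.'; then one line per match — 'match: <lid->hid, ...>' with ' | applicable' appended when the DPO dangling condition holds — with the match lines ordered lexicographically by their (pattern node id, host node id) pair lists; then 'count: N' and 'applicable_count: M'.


1 match(es); 1 pass the dangling check.
match: 0->9, 1->8, 2->6, 3->7, 4->5 | applicable
count: 1
applicable_count: 1


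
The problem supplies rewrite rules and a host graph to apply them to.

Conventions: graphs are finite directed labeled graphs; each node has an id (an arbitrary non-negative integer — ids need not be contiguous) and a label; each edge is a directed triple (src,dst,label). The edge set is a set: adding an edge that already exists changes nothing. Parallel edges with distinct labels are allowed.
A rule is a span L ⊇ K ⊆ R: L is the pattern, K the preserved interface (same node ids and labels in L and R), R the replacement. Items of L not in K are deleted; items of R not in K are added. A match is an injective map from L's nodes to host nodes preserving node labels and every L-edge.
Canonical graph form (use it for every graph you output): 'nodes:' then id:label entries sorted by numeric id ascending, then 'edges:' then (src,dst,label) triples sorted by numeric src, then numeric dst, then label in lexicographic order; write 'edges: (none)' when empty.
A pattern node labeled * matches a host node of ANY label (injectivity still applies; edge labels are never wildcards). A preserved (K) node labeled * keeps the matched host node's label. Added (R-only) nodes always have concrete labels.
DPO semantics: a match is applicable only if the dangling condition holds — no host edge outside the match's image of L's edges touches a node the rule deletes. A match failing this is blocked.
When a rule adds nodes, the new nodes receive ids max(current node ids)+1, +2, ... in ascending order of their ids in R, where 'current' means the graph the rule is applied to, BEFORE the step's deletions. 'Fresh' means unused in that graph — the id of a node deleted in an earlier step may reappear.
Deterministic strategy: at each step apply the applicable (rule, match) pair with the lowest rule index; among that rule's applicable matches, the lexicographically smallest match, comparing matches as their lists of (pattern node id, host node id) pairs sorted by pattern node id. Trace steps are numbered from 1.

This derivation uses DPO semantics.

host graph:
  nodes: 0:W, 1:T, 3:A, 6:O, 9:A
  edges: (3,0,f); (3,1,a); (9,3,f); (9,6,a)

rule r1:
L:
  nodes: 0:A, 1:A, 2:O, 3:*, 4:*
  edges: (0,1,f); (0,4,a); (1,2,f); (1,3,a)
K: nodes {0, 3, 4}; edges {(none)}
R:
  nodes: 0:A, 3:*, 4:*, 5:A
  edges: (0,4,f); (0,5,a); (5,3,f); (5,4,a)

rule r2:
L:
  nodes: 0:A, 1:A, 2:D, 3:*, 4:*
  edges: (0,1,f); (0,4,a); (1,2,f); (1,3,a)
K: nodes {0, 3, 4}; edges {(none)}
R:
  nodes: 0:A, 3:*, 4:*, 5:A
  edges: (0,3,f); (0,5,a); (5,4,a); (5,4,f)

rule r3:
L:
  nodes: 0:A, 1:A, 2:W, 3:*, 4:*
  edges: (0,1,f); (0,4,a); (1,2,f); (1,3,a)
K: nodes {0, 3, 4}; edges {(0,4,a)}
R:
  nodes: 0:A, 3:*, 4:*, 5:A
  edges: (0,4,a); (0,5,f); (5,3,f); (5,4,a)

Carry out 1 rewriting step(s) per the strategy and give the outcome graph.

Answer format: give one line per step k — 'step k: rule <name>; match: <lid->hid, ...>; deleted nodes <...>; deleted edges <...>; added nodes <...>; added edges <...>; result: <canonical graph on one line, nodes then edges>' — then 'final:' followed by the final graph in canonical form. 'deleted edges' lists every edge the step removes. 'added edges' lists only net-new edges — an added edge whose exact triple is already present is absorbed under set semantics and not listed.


step 1: rule r3; match: 0->9, 1->3, 2->0, 3->1, 4->6; deleted nodes 0, 3; deleted edges (3,0,f); (3,1,a); (9,3,f); added nodes 10; added edges (9,10,f); (10,1,f); (10,6,a); result: nodes: 1:T, 6:O, 9:A, 10:A edges: (9,6,a); (9,10,f); (10,1,f); (10,6,a)
final:
nodes: 1:T, 6:O, 9:A, 10:A
edges: (9,6,a); (9,10,f); (10,1,f); (10,6,a)


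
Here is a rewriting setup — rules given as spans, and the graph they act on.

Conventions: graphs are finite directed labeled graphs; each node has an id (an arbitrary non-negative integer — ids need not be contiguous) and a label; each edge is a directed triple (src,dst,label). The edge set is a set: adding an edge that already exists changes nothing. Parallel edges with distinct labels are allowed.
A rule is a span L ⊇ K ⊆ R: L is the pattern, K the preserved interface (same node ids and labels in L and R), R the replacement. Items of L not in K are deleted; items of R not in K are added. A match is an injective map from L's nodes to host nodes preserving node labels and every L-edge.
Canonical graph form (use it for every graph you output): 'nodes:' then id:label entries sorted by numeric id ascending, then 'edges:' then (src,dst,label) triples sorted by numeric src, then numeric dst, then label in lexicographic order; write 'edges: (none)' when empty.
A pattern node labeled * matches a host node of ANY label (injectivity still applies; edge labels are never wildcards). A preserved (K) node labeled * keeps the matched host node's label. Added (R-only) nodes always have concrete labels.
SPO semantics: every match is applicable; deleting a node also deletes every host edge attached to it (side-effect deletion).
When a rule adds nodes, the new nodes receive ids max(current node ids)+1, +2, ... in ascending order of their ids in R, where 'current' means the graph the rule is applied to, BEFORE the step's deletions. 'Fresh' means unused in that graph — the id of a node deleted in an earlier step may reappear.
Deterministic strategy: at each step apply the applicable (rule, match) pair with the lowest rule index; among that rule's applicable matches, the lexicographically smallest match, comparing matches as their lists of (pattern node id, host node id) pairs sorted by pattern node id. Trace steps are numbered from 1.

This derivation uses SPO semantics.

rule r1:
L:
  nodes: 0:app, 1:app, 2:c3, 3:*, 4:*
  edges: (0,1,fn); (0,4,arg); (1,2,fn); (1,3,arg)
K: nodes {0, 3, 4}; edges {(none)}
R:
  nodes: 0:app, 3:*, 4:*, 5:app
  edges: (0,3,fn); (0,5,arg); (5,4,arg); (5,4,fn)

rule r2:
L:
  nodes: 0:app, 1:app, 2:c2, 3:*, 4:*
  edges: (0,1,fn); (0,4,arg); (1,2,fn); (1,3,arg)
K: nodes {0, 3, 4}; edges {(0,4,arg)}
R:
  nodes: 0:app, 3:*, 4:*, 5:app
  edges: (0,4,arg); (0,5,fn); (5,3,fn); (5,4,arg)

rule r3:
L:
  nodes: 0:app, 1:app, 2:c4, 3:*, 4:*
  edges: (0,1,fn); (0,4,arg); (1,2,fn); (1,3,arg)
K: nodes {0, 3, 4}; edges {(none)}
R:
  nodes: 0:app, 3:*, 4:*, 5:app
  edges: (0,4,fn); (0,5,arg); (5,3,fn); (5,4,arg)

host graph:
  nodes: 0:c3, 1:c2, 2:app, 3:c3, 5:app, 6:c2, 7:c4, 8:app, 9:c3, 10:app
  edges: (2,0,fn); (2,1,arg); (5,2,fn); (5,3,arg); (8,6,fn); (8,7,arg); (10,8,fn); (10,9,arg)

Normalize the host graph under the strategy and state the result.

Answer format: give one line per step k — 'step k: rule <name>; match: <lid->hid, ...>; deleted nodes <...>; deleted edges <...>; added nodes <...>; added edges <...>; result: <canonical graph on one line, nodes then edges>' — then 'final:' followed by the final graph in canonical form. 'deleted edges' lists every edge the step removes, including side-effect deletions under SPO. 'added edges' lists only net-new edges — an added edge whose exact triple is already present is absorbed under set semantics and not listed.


step 1: rule r1; match: 0->5, 1->2, 2->0, 3->1, 4->3; deleted nodes 0, 2; deleted edges (2,0,fn); (2,1,arg); (5,2,fn); (5,3,arg); added nodes 11; added edges (5,1,fn); (5,11,arg); (11,3,arg); (11,3,fn); result: nodes: 1:c2, 3:c3, 5:app, 6:c2, 7:c4, 8:app, 9:c3, 10:app, 11:app edges: (5,1,fn); (5,11,arg); (8,6,fn); (8,7,arg); (10,8,fn); (10,9,arg); (11,3,arg); (11,3,fn)
step 2: rule r2; match: 0->10, 1->8, 2->6, 3->7, 4->9; deleted nodes 6, 8; deleted edges (8,6,fn); (8,7,arg); (10,8,fn); added nodes 12; added edges (10,12,fn); (12,7,fn); (12,9,arg); result: nodes: 1:c2, 3:c3, 5:app, 7:c4, 9:c3, 10:app, 11:app, 12:app edges: (5,1,fn); (5,11,arg); (10,9,arg); (10,12,fn); (11,3,arg); (11,3,fn); (12,7,fn); (12,9,arg)
final:
nodes: 1:c2, 3:c3, 5:app, 7:c4, 9:c3, 10:app, 11:app, 12:app
edges: (5,1,fn); (5,11,arg); (10,9,arg); (10,12,fn); (11,3,arg); (11,3,fn); (12,7,fn); (12,9,arg)


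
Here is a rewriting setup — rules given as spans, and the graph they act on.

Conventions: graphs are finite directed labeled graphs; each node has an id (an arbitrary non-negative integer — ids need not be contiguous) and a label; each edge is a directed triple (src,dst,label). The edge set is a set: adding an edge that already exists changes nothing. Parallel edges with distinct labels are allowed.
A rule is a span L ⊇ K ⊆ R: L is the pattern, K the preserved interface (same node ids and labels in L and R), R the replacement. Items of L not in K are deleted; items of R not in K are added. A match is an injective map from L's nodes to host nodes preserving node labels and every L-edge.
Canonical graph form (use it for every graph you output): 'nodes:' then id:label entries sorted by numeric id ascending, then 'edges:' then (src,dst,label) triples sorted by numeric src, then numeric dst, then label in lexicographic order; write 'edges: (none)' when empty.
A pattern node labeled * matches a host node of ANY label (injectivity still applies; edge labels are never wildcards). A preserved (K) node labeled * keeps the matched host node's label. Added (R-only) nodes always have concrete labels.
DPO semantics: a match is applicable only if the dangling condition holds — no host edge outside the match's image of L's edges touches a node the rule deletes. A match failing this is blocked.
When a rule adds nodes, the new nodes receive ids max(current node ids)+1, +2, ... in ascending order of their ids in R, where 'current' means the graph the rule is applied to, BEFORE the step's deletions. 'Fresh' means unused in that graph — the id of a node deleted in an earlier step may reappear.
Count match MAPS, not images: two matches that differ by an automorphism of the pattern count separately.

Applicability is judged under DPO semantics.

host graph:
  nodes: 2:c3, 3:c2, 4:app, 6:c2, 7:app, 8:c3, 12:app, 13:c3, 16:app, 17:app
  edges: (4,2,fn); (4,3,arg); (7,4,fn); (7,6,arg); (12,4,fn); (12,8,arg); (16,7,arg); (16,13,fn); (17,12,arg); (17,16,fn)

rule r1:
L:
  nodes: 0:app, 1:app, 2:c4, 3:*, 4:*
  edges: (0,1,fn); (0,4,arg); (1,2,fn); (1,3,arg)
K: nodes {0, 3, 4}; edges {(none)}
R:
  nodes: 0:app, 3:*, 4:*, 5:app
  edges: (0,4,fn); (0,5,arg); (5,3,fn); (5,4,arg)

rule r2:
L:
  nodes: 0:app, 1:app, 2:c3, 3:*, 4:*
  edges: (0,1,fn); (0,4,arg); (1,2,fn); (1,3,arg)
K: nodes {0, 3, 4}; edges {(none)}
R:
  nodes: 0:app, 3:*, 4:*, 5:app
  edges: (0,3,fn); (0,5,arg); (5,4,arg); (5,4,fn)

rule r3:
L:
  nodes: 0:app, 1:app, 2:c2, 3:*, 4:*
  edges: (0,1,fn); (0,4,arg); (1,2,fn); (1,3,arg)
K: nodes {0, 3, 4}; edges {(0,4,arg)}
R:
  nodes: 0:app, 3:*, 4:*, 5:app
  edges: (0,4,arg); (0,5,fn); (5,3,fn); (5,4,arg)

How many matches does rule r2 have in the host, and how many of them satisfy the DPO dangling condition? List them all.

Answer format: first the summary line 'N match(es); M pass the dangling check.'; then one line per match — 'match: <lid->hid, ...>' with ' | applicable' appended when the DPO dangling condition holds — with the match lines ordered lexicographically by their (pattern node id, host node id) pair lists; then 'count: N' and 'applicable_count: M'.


3 match(es); 1 pass the dangling check.
match: 0->7, 1->4, 2->2, 3->3, 4->6
match: 0->12, 1->4, 2->2, 3->3, 4->8
match: 0->17, 1->16, 2->13, 3->7, 4->12 | applicable
count: 3
applicable_count: 1


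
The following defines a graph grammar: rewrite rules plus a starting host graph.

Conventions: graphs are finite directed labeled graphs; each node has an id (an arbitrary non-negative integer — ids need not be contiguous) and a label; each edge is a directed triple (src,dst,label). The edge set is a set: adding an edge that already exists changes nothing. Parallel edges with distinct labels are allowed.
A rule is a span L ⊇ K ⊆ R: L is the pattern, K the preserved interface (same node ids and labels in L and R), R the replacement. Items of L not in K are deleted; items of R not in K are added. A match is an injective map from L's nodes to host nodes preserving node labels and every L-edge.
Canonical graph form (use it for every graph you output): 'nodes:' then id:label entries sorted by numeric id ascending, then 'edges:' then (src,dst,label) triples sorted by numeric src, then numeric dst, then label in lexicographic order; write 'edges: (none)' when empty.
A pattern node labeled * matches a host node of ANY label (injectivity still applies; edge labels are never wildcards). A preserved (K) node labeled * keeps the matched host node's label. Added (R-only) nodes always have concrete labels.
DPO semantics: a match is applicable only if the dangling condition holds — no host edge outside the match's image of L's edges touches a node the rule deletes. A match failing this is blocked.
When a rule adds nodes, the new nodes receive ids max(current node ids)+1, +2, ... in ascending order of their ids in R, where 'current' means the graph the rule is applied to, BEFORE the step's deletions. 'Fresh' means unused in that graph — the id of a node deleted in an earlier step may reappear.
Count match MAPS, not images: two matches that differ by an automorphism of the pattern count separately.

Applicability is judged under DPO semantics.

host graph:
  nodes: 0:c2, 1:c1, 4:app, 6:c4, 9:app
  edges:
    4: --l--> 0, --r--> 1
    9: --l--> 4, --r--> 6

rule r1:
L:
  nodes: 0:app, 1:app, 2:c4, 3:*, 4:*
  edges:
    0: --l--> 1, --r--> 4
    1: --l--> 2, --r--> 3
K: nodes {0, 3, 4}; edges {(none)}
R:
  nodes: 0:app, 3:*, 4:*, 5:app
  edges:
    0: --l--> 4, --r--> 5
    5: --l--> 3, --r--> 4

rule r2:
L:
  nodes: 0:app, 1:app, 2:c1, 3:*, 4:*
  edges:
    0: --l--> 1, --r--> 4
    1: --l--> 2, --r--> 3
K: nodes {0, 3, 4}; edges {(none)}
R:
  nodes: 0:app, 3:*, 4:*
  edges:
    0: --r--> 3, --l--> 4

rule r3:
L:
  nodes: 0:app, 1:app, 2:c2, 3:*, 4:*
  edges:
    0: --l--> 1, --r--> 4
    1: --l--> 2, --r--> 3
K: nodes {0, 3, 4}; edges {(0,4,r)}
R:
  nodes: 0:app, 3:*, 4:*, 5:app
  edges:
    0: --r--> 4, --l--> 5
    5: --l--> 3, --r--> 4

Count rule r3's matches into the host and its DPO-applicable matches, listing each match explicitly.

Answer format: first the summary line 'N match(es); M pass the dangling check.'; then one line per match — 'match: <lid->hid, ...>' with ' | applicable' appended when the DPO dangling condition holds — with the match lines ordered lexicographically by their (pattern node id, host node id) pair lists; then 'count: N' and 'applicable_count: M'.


1 match(es); 1 pass the dangling check.
match: 0->9, 1->4, 2->0, 3->1, 4->6 | applicable
count: 1
applicable_count: 1


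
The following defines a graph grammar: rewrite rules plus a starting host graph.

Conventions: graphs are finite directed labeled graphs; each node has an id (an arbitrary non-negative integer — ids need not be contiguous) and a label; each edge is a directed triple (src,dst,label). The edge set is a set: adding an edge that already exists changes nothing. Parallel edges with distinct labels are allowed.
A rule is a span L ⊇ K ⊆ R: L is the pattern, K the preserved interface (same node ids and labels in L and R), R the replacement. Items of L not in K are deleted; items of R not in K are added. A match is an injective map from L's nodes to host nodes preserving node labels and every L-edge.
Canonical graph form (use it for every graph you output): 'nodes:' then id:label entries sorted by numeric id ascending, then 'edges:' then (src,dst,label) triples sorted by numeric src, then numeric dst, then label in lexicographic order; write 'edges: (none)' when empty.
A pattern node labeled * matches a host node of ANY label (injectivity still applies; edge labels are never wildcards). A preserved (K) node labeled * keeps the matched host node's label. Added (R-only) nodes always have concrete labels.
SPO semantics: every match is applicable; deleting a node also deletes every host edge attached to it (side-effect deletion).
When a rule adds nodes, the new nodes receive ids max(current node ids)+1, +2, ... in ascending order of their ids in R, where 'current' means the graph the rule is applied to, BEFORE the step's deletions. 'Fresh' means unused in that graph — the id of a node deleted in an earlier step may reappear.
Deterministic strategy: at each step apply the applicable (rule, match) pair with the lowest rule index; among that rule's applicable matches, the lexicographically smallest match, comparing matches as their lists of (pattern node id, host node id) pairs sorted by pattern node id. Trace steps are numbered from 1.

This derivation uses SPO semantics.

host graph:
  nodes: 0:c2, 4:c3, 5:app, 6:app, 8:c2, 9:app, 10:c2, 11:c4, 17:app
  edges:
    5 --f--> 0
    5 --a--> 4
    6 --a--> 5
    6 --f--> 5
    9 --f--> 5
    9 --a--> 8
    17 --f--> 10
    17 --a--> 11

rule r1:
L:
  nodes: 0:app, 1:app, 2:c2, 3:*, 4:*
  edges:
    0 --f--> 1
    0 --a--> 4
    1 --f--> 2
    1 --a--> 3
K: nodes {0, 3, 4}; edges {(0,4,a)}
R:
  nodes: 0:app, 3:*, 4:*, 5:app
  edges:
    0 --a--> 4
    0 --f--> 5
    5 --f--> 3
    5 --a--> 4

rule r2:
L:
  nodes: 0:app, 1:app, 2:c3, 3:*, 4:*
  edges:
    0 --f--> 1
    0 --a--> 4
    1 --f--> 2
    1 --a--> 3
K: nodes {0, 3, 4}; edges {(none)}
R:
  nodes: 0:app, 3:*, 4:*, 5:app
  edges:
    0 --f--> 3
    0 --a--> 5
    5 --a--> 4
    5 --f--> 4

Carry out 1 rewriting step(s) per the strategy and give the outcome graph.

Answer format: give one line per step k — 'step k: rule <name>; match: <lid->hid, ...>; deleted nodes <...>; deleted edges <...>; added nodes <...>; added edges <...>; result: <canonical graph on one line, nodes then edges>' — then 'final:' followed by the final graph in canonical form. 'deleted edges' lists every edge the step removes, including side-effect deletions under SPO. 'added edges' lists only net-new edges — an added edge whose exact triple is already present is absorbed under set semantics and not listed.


step 1: rule r1; match: 0->9, 1->5, 2->0, 3->4, 4->8; deleted nodes 0, 5; deleted edges (5,0,f); (5,4,a); (6,5,a); (6,5,f); (9,5,f); added nodes 18; added edges (9,18,f); (18,4,f); (18,8,a); result: nodes: 4:c3, 6:app, 8:c2, 9:app, 10:c2, 11:c4, 17:app, 18:app edges: (9,8,a); (9,18,f); (17,10,f); (17,11,a); (18,4,f); (18,8,a)
final:
nodes: 4:c3, 6:app, 8:c2, 9:app, 10:c2, 11:c4, 17:app, 18:app
edges: (9,8,a); (9,18,f); (17,10,f); (17,11,a); (18,4,f); (18,8,a)


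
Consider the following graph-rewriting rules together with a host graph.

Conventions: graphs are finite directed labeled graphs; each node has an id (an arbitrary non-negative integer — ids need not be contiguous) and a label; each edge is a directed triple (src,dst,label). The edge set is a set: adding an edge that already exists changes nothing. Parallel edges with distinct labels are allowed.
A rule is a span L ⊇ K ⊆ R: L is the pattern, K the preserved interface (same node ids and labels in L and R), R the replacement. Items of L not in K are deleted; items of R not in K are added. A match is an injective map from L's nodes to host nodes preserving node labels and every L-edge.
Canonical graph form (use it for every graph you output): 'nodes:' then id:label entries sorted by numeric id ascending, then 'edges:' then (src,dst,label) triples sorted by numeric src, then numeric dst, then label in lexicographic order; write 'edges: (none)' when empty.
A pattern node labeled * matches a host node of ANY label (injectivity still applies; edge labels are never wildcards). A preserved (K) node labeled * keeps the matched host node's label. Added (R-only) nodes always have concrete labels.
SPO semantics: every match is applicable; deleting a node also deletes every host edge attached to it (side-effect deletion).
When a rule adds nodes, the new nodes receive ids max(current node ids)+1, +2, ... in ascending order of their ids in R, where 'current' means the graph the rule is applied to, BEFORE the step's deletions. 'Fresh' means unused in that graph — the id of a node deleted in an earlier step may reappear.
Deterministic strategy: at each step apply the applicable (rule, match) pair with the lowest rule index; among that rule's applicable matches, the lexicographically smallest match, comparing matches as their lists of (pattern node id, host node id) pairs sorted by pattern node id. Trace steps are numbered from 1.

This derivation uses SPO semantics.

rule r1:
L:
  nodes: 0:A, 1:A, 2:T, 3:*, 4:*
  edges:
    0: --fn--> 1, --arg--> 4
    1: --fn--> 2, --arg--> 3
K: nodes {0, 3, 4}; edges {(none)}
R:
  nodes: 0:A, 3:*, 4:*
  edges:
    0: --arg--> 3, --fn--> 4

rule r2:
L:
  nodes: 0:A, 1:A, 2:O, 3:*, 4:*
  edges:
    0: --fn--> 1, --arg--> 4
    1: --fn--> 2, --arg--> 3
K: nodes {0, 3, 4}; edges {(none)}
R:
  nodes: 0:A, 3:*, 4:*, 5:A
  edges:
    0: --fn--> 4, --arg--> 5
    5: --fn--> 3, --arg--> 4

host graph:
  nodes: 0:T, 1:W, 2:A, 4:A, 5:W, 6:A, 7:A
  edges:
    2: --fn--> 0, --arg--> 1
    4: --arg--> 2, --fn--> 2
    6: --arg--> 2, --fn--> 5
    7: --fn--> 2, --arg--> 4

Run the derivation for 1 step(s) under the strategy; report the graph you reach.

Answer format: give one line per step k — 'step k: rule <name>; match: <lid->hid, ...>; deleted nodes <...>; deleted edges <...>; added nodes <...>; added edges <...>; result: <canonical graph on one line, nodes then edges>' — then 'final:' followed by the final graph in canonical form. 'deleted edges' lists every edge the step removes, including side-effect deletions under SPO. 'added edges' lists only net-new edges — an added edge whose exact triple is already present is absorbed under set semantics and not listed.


step 1: rule r1; match: 0->7, 1->2, 2->0, 3->1, 4->4; deleted nodes 0, 2; deleted edges (2,0,fn); (2,1,arg); (4,2,arg); (4,2,fn); (6,2,arg); (7,2,fn); (7,4,arg); added nodes (none); added edges (7,1,arg); (7,4,fn); result: nodes: 1:W, 4:A, 5:W, 6:A, 7:A edges: (6,5,fn); (7,1,arg); (7,4,fn)
final:
nodes: 1:W, 4:A, 5:W, 6:A, 7:A
edges: (6,5,fn); (7,1,arg); (7,4,fn)


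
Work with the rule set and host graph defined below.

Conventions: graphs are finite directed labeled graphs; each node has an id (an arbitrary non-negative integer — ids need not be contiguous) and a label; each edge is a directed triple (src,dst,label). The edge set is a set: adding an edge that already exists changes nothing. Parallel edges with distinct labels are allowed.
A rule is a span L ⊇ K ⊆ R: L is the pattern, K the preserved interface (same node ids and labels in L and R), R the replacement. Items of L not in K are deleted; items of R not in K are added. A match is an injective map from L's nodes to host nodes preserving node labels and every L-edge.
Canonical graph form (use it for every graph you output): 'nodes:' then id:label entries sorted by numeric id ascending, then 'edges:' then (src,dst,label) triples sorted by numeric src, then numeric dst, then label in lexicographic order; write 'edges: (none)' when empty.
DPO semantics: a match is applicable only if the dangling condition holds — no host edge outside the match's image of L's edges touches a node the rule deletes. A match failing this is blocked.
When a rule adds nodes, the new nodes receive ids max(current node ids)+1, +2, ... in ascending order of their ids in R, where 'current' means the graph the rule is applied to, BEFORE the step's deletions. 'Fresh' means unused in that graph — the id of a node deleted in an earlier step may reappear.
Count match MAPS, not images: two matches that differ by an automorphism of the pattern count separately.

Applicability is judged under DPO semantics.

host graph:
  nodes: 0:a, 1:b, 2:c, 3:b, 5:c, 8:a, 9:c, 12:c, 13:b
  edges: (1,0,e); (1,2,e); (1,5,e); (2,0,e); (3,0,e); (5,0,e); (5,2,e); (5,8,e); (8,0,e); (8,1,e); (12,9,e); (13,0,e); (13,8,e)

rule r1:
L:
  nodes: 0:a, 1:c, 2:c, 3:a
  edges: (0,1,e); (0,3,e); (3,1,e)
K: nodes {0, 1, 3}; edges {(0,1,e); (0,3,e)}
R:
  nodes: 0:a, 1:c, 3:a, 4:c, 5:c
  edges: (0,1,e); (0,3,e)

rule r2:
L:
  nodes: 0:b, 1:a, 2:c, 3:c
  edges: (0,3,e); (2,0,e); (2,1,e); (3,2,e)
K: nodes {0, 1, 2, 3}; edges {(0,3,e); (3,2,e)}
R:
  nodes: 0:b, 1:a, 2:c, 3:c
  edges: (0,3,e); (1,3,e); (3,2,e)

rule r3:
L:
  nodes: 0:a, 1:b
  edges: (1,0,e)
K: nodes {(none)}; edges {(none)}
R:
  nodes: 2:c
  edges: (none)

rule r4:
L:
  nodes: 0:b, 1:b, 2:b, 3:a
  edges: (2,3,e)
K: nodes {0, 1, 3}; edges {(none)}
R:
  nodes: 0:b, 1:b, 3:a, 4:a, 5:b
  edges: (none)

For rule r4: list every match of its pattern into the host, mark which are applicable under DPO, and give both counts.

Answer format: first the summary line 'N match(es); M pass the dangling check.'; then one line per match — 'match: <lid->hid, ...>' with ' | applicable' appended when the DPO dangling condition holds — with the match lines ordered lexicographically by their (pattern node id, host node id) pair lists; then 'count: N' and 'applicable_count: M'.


8 match(es); 2 pass the dangling check.
match: 0->1, 1->3, 2->13, 3->0
match: 0->1, 1->3, 2->13, 3->8
match: 0->1, 1->13, 2->3, 3->0 | applicable
match: 0->3, 1->1, 2->13, 3->0
match: 0->3, 1->1, 2->13, 3->8
match: 0->3, 1->13, 2->1, 3->0
match: 0->13, 1->1, 2->3, 3->0 | applicable
match: 0->13, 1->3, 2->1, 3->0
count: 8
applicable_count: 2


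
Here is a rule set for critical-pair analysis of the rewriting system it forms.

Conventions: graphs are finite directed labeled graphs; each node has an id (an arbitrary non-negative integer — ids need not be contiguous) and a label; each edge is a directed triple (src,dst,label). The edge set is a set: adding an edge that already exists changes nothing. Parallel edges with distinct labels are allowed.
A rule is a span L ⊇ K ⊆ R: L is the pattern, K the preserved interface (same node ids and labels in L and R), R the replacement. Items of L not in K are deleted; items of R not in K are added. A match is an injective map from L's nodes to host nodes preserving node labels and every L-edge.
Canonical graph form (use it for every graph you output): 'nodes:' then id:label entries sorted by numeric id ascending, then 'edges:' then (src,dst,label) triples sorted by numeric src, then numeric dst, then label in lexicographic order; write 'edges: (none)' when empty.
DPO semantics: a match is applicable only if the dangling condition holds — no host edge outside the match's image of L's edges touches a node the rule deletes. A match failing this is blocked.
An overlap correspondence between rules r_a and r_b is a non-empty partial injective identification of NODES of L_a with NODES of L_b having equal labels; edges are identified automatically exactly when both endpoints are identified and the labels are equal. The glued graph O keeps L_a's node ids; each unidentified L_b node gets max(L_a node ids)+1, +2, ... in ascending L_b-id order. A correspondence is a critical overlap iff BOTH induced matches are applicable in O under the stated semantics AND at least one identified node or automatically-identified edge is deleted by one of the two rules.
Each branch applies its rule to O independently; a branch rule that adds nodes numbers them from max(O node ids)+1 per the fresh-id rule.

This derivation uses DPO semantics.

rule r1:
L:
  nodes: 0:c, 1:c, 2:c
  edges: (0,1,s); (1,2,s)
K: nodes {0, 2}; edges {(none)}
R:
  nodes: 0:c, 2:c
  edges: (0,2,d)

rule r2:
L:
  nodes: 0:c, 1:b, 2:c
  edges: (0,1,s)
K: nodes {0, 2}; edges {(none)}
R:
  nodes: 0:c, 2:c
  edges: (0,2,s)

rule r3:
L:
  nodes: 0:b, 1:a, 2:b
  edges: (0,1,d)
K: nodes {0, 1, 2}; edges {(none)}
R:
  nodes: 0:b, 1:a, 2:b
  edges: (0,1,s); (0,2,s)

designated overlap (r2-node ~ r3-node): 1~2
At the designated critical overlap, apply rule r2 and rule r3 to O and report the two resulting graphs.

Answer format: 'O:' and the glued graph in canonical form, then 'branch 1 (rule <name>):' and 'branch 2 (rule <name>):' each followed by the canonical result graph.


O:
nodes: 0:c, 1:b, 2:c, 3:b, 4:a
edges: (0,1,s); (3,4,d)
branch 1 (rule r2):
nodes: 0:c, 2:c, 3:b, 4:a
edges: (0,2,s); (3,4,d)
branch 2 (rule r3):
nodes: 0:c, 1:b, 2:c, 3:b, 4:a
edges: (0,1,s); (3,1,s); (3,4,s)


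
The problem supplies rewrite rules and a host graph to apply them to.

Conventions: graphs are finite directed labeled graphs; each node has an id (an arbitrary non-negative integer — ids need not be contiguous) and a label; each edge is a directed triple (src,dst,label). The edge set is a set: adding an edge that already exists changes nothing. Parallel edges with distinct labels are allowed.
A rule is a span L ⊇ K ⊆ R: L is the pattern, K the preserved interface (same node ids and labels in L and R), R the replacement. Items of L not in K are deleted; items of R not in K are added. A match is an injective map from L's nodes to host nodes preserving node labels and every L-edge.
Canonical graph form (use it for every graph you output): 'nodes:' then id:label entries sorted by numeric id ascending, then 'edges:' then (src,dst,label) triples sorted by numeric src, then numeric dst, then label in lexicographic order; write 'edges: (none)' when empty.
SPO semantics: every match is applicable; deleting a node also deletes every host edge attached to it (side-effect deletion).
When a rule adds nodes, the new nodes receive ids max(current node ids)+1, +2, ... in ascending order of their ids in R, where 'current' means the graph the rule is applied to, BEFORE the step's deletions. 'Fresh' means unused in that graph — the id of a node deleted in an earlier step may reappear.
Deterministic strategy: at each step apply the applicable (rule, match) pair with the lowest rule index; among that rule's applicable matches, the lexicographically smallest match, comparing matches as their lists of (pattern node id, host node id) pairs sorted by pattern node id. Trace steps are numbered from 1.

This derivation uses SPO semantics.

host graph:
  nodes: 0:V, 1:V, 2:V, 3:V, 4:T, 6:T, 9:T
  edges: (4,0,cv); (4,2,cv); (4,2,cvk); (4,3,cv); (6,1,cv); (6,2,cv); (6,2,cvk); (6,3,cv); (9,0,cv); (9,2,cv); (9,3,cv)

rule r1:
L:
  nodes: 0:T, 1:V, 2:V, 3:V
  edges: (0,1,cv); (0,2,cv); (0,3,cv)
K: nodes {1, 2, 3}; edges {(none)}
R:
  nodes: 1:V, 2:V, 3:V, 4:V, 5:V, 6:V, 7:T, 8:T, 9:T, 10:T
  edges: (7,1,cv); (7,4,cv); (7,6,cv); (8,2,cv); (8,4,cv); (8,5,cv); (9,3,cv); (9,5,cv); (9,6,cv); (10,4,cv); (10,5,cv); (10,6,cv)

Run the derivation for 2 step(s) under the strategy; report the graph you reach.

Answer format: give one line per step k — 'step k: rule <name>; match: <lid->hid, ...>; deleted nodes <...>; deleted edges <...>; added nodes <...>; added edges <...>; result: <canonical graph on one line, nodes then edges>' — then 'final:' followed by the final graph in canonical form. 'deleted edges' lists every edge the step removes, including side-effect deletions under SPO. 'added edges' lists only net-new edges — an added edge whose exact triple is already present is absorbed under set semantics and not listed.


step 1: rule r1; match: 0->4, 1->0, 2->2, 3->3; deleted nodes 4; deleted edges (4,0,cv); (4,2,cv); (4,2,cvk); (4,3,cv); added nodes 10, 11, 12, 13, 14, 15, 16; added edges (13,0,cv); (13,10,cv); (13,12,cv); (14,2,cv); (14,10,cv); (14,11,cv); (15,3,cv); (15,11,cv); (15,12,cv); (16,10,cv); (16,11,cv); (16,12,cv); result: nodes: 0:V, 1:V, 2:V, 3:V, 6:T, 9:T, 10:V, 11:V, 12:V, 13:T, 14:T, 15:T, 16:T edges: (6,1,cv); (6,2,cv); (6,2,cvk); (6,3,cv); (9,0,cv); (9,2,cv); (9,3,cv); (13,0,cv); (13,10,cv); (13,12,cv); (14,2,cv); (14,10,cv); (14,11,cv); (15,3,cv); (15,11,cv); (15,12,cv); (16,10,cv); (16,11,cv); (16,12,cv)
step 2: rule r1; match: 0->6, 1->1, 2->2, 3->3; deleted nodes 6; deleted edges (6,1,cv); (6,2,cv); (6,2,cvk); (6,3,cv); added nodes 17, 18, 19, 20, 21, 22, 23; added edges (20,1,cv); (20,17,cv); (20,19,cv); (21,2,cv); (21,17,cv); (21,18,cv); (22,3,cv); (22,18,cv); (22,19,cv); (23,17,cv); (23,18,cv); (23,19,cv); result: nodes: 0:V, 1:V, 2:V, 3:V, 9:T, 10:V, 11:V, 12:V, 13:T, 14:T, 15:T, 16:T, 17:V, 18:V, 19:V, 20:T, 21:T, 22:T, 23:T edges: (9,0,cv); (9,2,cv); (9,3,cv); (13,0,cv); (13,10,cv); (13,12,cv); (14,2,cv); (14,10,cv); (14,11,cv); (15,3,cv); (15,11,cv); (15,12,cv); (16,10,cv); (16,11,cv); (16,12,cv); (20,1,cv); (20,17,cv); (20,19,cv); (21,2,cv); (21,17,cv); (21,18,cv); (22,3,cv); (22,18,cv); (22,19,cv); (23,17,cv); (23,18,cv); (23,19,cv)
final:
nodes: 0:V, 1:V, 2:V, 3:V, 9:T, 10:V, 11:V, 12:V, 13:T, 14:T, 15:T, 16:T, 17:V, 18:V, 19:V, 20:T, 21:T, 22:T, 23:T
edges: (9,0,cv); (9,2,cv); (9,3,cv); (13,0,cv); (13,10,cv); (13,12,cv); (14,2,cv); (14,10,cv); (14,11,cv); (15,3,cv); (15,11,cv); (15,12,cv); (16,10,cv); (16,11,cv); (16,12,cv); (20,1,cv); (20,17,cv); (20,19,cv); (21,2,cv); (21,17,cv); (21,18,cv); (22,3,cv); (22,18,cv); (22,19,cv); (23,17,cv); (23,18,cv); (23,19,cv)


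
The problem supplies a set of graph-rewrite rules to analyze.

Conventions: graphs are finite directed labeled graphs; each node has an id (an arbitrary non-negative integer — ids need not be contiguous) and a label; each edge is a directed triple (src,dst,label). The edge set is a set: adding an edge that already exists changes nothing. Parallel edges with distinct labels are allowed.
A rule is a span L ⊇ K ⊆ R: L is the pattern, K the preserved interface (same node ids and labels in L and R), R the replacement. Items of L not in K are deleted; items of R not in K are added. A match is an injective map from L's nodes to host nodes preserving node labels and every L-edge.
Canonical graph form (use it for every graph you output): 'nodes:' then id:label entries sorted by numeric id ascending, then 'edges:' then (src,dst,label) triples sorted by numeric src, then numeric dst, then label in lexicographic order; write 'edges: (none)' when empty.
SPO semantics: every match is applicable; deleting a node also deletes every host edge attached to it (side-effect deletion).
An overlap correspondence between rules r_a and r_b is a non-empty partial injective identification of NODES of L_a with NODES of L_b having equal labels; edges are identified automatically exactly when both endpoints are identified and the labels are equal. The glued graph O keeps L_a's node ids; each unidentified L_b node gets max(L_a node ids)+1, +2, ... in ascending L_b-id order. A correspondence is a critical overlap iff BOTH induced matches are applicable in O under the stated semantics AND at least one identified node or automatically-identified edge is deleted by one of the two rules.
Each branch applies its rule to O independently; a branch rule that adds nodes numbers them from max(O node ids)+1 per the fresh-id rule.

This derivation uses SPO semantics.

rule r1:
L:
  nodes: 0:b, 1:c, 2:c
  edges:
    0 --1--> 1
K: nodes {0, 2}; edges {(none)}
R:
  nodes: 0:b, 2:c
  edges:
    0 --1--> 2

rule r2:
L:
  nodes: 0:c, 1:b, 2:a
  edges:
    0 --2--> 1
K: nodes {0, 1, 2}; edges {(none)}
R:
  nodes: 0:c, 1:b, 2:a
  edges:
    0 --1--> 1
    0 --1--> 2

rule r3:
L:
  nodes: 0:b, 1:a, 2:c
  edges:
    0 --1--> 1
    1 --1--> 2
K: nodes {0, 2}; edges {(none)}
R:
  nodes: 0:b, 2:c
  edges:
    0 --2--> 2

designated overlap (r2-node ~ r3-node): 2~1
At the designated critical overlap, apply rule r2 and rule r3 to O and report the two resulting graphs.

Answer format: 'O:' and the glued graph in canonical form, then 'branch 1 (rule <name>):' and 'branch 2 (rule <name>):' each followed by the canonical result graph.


O:
nodes: 0:c, 1:b, 2:a, 3:b, 4:c
edges: (0,1,2); (2,4,1); (3,2,1)
branch 1 (rule r2):
nodes: 0:c, 1:b, 2:a, 3:b, 4:c
edges: (0,1,1); (0,2,1); (2,4,1); (3,2,1)
branch 2 (rule r3):
nodes: 0:c, 1:b, 3:b, 4:c
edges: (0,1,2); (3,4,2)


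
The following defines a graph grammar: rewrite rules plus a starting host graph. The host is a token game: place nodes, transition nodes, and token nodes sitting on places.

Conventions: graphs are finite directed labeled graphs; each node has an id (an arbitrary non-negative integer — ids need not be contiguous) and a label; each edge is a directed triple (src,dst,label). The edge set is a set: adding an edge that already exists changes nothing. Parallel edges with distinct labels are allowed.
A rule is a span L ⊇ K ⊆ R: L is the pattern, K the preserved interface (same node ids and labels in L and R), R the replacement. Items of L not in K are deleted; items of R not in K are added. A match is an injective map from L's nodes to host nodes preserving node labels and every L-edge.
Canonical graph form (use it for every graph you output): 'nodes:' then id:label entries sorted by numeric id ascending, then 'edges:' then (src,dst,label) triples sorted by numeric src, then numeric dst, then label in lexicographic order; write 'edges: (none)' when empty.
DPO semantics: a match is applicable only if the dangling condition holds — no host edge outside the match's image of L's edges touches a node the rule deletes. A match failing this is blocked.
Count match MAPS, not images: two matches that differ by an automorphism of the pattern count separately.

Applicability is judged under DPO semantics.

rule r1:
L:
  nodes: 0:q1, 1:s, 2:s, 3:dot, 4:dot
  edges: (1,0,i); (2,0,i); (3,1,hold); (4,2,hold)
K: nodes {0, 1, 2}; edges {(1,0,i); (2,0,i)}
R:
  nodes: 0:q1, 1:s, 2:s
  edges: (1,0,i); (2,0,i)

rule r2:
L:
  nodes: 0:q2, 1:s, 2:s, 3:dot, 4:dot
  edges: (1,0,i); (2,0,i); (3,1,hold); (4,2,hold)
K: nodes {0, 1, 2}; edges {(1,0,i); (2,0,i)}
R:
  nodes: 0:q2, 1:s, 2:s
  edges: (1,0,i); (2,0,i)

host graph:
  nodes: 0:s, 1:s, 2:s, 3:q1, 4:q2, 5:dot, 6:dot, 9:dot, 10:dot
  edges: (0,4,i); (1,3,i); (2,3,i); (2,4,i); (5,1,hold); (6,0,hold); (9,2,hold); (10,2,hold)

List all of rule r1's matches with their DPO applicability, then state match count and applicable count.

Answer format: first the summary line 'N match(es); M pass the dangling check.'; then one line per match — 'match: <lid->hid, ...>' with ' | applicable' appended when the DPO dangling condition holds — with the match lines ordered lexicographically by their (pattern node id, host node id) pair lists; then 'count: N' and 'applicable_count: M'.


4 match(es); 4 pass the dangling check.
match: 0->3, 1->1, 2->2, 3->5, 4->9 | applicable
match: 0->3, 1->1, 2->2, 3->5, 4->10 | applicable
match: 0->3, 1->2, 2->1, 3->9, 4->5 | applicable
match: 0->3, 1->2, 2->1, 3->10, 4->5 | applicable
count: 4
applicable_count: 4
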